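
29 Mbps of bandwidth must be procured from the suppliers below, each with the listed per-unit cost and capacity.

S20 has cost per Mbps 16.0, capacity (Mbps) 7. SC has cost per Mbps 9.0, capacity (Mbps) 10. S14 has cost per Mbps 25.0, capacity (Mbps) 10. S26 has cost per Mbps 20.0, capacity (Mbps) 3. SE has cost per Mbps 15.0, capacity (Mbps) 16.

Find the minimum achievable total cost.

Cheapest first:
SC at 9.0: take all 10 Mbps → 19 still needed.
SE (15.0): use full 16 → 3 Mbps to go.
Take 3 from S20 at 16.0 to finish.
S26, S14: unused.
Cost = 10×9.0 + 16×15.0 + 3×16.0 = 378.

378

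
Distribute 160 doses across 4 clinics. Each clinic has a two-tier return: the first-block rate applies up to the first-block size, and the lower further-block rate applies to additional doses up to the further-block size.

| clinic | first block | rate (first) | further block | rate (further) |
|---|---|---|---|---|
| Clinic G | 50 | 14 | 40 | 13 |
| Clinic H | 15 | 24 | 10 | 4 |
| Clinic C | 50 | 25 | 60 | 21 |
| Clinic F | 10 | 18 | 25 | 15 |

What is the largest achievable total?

Order all 8 blocks by rate: Clinic C/first 25 > Clinic H/first 24 > Clinic C/second 21 > Clinic F/first 18 > Clinic F/second 15 > Clinic G/first 14 > Clinic G/second 13 > Clinic H/second 4.
Clinic C first at 25: fill all 50 → 110 left.
Fill Clinic H first block (15 at 24) → 95 left.
Clinic C/second (21): +60 → 35 left.
Fill Clinic F first block (10 at 18) → 25 left.
Clinic F/second (15): +25 → 0 left.
Total = 25×50 + 24×15 + 21×60 + 18×10 + 15×25 = 3425.

3425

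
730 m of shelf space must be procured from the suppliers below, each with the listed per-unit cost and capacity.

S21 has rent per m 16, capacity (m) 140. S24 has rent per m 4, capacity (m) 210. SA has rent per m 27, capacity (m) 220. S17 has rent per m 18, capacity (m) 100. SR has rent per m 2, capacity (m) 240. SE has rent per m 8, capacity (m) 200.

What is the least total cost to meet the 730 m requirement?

4200

Use suppliers in increasing cost order.
SR (2): use full 240 → 490 m to go.
Take 210 from S24 at 4 → need 280 more.
SE at 8: take all 200 m → 80 still needed.
S21 (16): take the remaining 80 → done.
S17, SA: unused.
Cost = 240×2 + 210×4 + 200×8 + 80×16 = 4200.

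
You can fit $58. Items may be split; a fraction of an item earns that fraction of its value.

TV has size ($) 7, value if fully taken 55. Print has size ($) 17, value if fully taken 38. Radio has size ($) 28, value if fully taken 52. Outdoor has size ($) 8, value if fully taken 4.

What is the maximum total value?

Sort by value density: TV 55/7≈7.86, Print 38/17≈2.24, Radio 52/28≈1.86, Outdoor 4/8≈0.5.
TV: take in full, 7 $ for value 55 → 51 left.
All 17 $ of Print fit (value 38) → 34 remain.
All 28 $ of Radio fit (value 52) → 6 remain.
Only 6 $ remain; take 6/8 of Outdoor for value 4×6/8 = 3.
Total value = 148.

148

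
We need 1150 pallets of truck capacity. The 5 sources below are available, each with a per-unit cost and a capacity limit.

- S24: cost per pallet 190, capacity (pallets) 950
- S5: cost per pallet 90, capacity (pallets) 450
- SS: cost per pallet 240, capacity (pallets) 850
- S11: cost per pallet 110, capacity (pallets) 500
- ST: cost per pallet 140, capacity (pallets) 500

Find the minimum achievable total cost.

123500

Fill from the cheapest source first.
Take 450 from S5 at 90 ; need 700 more.
Take 500 from S11 at 110 ; need 200 more.
ST (140): take the remaining 200 ; done.
S24, SS: unused.
Cost = 450×90 + 500×110 + 200×140 = 123500.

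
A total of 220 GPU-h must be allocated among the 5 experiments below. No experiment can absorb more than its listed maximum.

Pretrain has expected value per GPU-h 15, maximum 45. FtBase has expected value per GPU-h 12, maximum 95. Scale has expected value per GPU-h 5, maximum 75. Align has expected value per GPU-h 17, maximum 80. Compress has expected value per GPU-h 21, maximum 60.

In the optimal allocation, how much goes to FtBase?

Order the experiments by expected value per GPU-h: Compress 21 > Align 17 > Pretrain 15 > FtBase 12 > Scale 5.
Give Compress 60 to hit its cap of 60 — 160 left.
Align: +80 to 80 (cap) — 80 left.
Pretrain takes 45 to reach its cap of 45 — 35 left.
FtBase has room for 95 but only 35 remain, so it gets 35.

35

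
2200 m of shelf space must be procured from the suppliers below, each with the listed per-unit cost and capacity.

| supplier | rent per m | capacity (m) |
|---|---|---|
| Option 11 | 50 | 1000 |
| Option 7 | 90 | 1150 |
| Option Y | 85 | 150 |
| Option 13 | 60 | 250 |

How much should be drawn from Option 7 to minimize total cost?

Cheapest first:
Option 11 at 50: take all 1000 m ; 1200 still needed.
Take 250 from Option 13 at 60 ; need 950 more.
Option Y at 85: take all 150 m ; 800 still needed.
Option 7 at 90: take 800 of its 1150 ; requirement met.

800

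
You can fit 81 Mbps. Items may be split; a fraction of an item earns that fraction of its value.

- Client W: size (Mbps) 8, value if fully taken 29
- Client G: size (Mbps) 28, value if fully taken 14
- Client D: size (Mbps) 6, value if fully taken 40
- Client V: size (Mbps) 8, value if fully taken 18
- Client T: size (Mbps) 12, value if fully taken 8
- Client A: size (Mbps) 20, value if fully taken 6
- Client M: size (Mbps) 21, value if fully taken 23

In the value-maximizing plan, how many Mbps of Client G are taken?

Sort by value density: Client D 40/6≈6.67, Client W 29/8≈3.62, Client V 18/8≈2.25, Client M 23/21≈1.1, Client T 8/12≈0.667, Client G 14/28≈0.5, Client A 6/20≈0.3.
Client D: take in full, 6 Mbps for value 40 ; 75 left.
Client W: take in full, 8 Mbps for value 29 ; 67 left.
All 8 Mbps of Client V fit (value 18) ; 59 remain.
All 21 Mbps of Client M fit (value 23) ; 38 remain.
Client T: take in full, 12 Mbps for value 8 ; 26 left.
Fill the last 26 Mbps with part of Client G: 26/28 of it earns 13.

26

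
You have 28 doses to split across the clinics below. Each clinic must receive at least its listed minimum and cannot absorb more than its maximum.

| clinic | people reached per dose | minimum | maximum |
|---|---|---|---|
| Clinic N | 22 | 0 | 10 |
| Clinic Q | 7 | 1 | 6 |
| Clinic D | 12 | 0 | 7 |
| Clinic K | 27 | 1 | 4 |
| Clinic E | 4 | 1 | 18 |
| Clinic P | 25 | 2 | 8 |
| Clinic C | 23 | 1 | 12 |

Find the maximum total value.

Meeting every minimum uses 0+1+0+1+1+2+1 = 6 doses, leaving 22.
Rank by people reached per dose: Clinic K 27 > Clinic P 25 > Clinic C 23 > Clinic N 22 > Clinic D 12 > Clinic Q 7 > Clinic E 4.
Give Clinic K 3 more to hit its cap of 4 ; 19 left.
Clinic P: +6 to 8 (cap) ; 13 left.
Give Clinic C 11 more to hit its cap of 12 ; 2 left.
Clinic N: +2 (room for 10) → 2. Pool exhausted.
Total = 22×2 + 7×1 + 27×4 + 4×1 + 25×8 + 23×12 = 639.

639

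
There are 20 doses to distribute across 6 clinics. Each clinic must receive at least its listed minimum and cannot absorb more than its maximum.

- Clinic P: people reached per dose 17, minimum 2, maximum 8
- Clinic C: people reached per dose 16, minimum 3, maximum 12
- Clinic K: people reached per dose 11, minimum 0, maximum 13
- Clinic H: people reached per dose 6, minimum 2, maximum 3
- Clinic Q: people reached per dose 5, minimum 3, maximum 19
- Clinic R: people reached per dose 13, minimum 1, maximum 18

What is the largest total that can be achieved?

272

Meeting every minimum uses 2+3+0+2+3+1 = 11 doses, leaving 9.
Rank by people reached per dose: Clinic P 17 > Clinic C 16 > Clinic R 13 > Clinic K 11 > Clinic H 6 > Clinic Q 5.
Clinic P: +6 to 8 (cap) → 3 left.
Clinic C: +3 (room for 9) → 6. Pool exhausted.
Total = 17×8 + 16×6 + 6×2 + 5×3 + 13×1 = 272.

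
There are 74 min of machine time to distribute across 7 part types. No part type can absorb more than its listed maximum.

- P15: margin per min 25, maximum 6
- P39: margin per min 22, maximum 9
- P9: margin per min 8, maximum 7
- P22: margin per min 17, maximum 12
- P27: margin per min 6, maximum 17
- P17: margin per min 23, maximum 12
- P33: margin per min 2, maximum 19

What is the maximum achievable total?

Highest margin per min first: P15 25 > P17 23 > P39 22 > P22 17 > P9 8 > P27 6 > P33 2.
P15: +6 to 6 (cap) — 68 left.
P17 takes 12 to reach its cap of 12 — 56 left.
Give P39 9 to hit its cap of 9 — 47 left.
P22 takes 12 to reach its cap of 12 — 35 left.
P9 takes 7 to reach its cap of 7 — 28 left.
P27 takes 17 to reach its cap of 17 — 11 left.
P33: +11 (room for 19) → 11. Pool exhausted.
Total = 25×6 + 22×9 + 8×7 + 17×12 + 6×17 + 23×12 + 2×11 = 1008.

1008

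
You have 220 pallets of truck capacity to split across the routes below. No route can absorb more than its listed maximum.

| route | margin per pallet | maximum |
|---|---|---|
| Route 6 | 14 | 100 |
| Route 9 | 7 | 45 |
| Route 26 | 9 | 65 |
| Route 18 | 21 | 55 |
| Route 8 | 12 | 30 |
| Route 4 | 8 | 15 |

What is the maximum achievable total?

3230

Order the routes by margin per pallet: Route 18 21 > Route 6 14 > Route 8 12 > Route 26 9 > Route 4 8 > Route 9 7.
Give Route 18 55 to hit its cap of 55 ; 165 left.
Give Route 6 100 to hit its cap of 100 ; 65 left.
Give Route 8 30 to hit its cap of 30 ; 35 left.
Route 26: +35 (room for 65) → 35. Pool exhausted.
Total = 14×100 + 9×35 + 21×55 + 12×30 = 3230.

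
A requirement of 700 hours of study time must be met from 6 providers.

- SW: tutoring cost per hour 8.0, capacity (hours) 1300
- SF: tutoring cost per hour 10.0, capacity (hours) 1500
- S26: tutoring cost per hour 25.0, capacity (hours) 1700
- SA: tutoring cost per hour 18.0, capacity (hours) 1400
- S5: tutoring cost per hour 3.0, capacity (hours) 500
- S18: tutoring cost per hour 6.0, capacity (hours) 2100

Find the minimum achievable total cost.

Use providers in increasing cost order.
S5 (3.0): use full 500 — 200 hours to go.
S18 at 6.0: take 200 of its 2100 — requirement met.
SW, SF, SA, S26: unused.
Cost = 500×3.0 + 200×6.0 = 2700.

2700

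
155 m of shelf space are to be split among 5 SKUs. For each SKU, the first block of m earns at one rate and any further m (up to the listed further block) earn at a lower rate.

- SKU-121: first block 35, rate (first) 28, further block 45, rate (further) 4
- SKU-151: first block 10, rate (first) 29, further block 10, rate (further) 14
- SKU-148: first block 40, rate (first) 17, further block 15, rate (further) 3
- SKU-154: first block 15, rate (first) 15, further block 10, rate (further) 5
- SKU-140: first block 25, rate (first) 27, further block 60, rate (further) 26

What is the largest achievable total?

Treat each block as its own option and order by rate: SKU-151/first 29 > SKU-121/first 28 > SKU-140/first 27 > SKU-140/second 26 > SKU-148/first 17 > SKU-154/first 15 > SKU-151/second 14 > SKU-154/second 5 > SKU-121/second 4 > SKU-148/second 3.
SKU-151/first (29): +10 → 145 left.
Fill SKU-121 first block (35 at 28) → 110 left.
SKU-140/first (27): +25 → 85 left.
SKU-140 second at 26: fill all 60 → 25 left.
SKU-148 first at 17: only 25 left, fill 25.
Total = 29×10 + 28×35 + 27×25 + 26×60 + 17×25 = 3930.

3930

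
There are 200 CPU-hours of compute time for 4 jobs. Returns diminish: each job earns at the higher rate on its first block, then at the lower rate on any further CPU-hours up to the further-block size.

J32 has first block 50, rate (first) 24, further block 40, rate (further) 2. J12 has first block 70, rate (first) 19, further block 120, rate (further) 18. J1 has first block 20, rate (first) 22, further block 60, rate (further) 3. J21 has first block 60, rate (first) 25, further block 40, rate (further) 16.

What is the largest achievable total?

4470

Rank every tier by rate: J21/T1 25 > J32/T1 24 > J1/T1 22 > J12/T1 19 > J12/T2 18 > J21/T2 16 > J1/T2 3 > J32/T2 2.
J21/T1 (25): +60 ; 140 left.
J32 T1 at 24: fill all 50 ; 90 left.
J1/T1 (22): +20 ; 70 left.
J12/T1 (19): +70 ; 0 left.
Total = 25×60 + 24×50 + 22×20 + 19×70 = 4470.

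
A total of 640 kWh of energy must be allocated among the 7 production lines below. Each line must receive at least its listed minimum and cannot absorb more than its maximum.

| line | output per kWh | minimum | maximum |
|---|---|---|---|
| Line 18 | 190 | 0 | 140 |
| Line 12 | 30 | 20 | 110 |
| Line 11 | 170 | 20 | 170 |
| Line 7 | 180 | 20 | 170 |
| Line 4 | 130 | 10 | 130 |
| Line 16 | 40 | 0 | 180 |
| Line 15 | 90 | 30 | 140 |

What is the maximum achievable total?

Meeting every minimum uses 0+20+20+20+10+0+30 = 100 kWh, leaving 540.
Rank by output per kWh: Line 18 190 > Line 7 180 > Line 11 170 > Line 4 130 > Line 15 90 > Line 16 40 > Line 12 30.
Line 18: +140 to 140 (cap) → 400 left.
Line 7: +150 to 170 (cap) → 250 left.
Line 11 takes 150 more to reach its cap of 170 → 100 left.
Line 4 has room for 120 more but only 100 remain, so it gets 110.
Total = 190×140 + 30×20 + 170×170 + 180×170 + 130×110 + 90×30 = 103700.

103700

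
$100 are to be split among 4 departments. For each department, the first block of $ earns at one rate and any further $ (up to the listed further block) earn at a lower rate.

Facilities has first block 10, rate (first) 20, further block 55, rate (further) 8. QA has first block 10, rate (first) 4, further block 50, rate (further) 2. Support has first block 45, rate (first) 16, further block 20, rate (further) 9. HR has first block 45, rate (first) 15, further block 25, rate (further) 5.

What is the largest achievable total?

1595

Rank every tier by rate: Facilities/T1 20 > Support/T1 16 > HR/T1 15 > Support/T2 9 > Facilities/T2 8 > HR/T2 5 > QA/T1 4 > QA/T2 2.
Facilities/T1 (20): +10 ; 90 left.
Support T1 at 16: fill all 45 ; 45 left.
HR/T1 (15): +45 ; 0 left.
Total = 20×10 + 16×45 + 15×45 = 1595.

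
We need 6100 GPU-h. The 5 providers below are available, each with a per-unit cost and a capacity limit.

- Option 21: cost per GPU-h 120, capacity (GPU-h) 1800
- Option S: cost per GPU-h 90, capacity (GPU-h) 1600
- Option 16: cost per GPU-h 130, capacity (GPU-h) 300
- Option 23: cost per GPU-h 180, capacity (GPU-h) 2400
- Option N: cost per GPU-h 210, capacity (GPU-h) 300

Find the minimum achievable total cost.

831000

Cheapest first:
Option S at 90: take all 1600 GPU-h ; 4500 still needed.
Option 21 at 120: take all 1800 GPU-h ; 2700 still needed.
Option 16 at 130: take all 300 GPU-h ; 2400 still needed.
Option 23 at 180: take all 2400 GPU-h ; 0 still needed.
Option N: unused.
Cost = 1600×90 + 1800×120 + 300×130 + 2400×180 = 831000.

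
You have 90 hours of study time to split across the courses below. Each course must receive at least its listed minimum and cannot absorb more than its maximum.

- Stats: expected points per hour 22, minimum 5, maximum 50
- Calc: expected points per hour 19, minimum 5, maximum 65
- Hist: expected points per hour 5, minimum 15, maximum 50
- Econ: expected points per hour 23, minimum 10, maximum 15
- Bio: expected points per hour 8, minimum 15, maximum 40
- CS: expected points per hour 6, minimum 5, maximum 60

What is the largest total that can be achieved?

Meeting every minimum uses 5+5+15+10+15+5 = 55 hours, leaving 35.
Highest expected points per hour first: Econ 23 > Stats 22 > Calc 19 > Bio 8 > CS 6 > Hist 5.
Give Econ 5 more to hit its cap of 15 — 30 left.
Only 30 left; Stats takes them to reach 35.
Total = 22×35 + 19×5 + 5×15 + 23×15 + 8×15 + 6×5 = 1435.

1435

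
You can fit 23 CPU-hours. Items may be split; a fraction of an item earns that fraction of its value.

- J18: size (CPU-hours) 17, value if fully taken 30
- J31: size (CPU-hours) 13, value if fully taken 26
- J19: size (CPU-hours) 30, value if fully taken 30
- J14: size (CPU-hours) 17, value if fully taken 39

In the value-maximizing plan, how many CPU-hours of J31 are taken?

Best value per unit of size first: J14 39/17≈2.29, J31 26/13≈2, J18 30/17≈1.76, J19 30/30≈1.
J14: take in full, 17 CPU-hours for value 39 → 6 left.
Only 6 CPU-hours remain; take 6/13 of J31 for value 26×6/13 = 12.

6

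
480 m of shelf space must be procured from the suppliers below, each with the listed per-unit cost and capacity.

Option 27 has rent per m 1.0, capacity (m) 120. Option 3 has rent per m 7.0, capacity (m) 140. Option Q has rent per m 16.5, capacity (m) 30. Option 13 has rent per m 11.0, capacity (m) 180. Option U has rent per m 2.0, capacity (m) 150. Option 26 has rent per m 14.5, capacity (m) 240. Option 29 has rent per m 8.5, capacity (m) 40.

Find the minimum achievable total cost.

Use suppliers in increasing cost order.
Take 120 from Option 27 at 1.0 → need 360 more.
Option U at 2.0: take all 150 m → 210 still needed.
Option 3 at 7.0: take all 140 m → 70 still needed.
Option 29 at 8.5: take all 40 m → 30 still needed.
Take 30 from Option 13 at 11.0 to finish.
Option 26, Option Q: unused.
Cost = 120×1.0 + 150×2.0 + 140×7.0 + 40×8.5 + 30×11.0 = 2070.

2070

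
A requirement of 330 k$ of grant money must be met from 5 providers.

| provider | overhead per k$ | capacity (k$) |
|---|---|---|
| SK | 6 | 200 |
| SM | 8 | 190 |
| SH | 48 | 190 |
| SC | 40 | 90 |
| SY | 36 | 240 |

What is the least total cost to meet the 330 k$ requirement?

2240

Use providers in increasing cost order.
SK (6): use full 200 ; 130 k$ to go.
SM at 8: take 130 of its 190 ; requirement met.
SY, SC, SH: unused.
Cost = 200×6 + 130×8 = 2240.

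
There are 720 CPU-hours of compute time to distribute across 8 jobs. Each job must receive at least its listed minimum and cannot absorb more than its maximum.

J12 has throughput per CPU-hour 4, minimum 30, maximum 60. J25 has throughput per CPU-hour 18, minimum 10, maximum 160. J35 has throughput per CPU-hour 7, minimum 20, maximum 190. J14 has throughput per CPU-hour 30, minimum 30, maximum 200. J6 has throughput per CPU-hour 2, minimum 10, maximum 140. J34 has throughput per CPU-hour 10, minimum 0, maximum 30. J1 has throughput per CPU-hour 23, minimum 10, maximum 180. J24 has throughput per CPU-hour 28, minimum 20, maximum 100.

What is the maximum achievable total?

16300

Meeting every minimum uses 30+10+20+30+10+0+10+20 = 130 CPU-hours, leaving 590.
Rank by throughput per CPU-hour: J14 30 > J24 28 > J1 23 > J25 18 > J34 10 > J35 7 > J12 4 > J6 2.
J14: +170 to 200 (cap) ; 420 left.
J24 takes 80 more to reach its cap of 100 ; 340 left.
J1 takes 170 more to reach its cap of 180 ; 170 left.
J25 takes 150 more to reach its cap of 160 ; 20 left.
J34: +20 (room for 30) → 20. Pool exhausted.
Total = 4×30 + 18×160 + 7×20 + 30×200 + 2×10 + 10×20 + 23×180 + 28×100 = 16300.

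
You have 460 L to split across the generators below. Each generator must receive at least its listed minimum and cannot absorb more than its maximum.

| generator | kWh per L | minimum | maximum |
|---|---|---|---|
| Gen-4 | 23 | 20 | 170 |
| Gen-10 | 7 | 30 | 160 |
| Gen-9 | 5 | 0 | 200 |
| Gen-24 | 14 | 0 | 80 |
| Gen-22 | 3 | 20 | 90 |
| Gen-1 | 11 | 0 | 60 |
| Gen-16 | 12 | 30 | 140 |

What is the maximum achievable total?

7200

Meeting every minimum uses 20+30+0+0+20+0+30 = 100 L, leaving 360.
Order the generators by kWh per L: Gen-4 23 > Gen-24 14 > Gen-16 12 > Gen-1 11 > Gen-10 7 > Gen-9 5 > Gen-22 3.
Gen-4: +150 to 170 (cap) → 210 left.
Give Gen-24 80 more to hit its cap of 80 → 130 left.
Give Gen-16 110 more to hit its cap of 140 → 20 left.
Only 20 left; Gen-1 takes them to reach 20.
Total = 23×170 + 7×30 + 14×80 + 3×20 + 11×20 + 12×140 = 7200.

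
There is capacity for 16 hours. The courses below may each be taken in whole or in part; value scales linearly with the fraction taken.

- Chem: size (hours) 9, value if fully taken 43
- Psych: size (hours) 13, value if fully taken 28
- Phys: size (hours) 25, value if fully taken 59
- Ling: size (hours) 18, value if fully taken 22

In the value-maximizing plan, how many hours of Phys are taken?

7

Sort by value density: Chem 43/9≈4.78, Phys 59/25≈2.36, Psych 28/13≈2.15, Ling 22/18≈1.22.
Chem: take in full, 9 hours for value 43 — 7 left.
Fill the last 7 hours with part of Phys: 7/25 of it earns 16.52.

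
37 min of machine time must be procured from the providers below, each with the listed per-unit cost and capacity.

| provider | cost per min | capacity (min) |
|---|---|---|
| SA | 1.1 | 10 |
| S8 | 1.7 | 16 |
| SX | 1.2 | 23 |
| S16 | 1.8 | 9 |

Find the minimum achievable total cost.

45.4

Fill from the cheapest provider first.
Take 10 from SA at 1.1 — need 27 more.
SX (1.2): use full 23 — 4 min to go.
Take 4 from S8 at 1.7 to finish.
S16: unused.
Cost = 10×1.1 + 23×1.2 + 4×1.7 = 45.4.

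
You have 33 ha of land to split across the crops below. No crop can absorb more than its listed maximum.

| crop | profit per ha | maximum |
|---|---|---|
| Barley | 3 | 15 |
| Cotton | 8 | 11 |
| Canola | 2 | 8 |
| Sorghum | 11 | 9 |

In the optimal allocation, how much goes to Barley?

Rank by profit per ha: Sorghum 11 > Cotton 8 > Barley 3 > Canola 2.
Sorghum: +9 to 9 (cap) — 24 left.
Cotton takes 11 to reach its cap of 11 — 13 left.
Barley: +13 (room for 15) → 13. Pool exhausted.

13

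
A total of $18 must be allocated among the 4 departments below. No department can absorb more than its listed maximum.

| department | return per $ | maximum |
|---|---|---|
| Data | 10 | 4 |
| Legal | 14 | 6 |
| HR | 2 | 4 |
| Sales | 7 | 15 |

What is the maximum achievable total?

Rank by return per $: Legal 14 > Data 10 > Sales 7 > HR 2.
Legal takes 6 to reach its cap of 6 → 12 left.
Data: +4 to 4 (cap) → 8 left.
Sales has room for 15 but only 8 remain, so it gets 8.
Total = 10×4 + 14×6 + 7×8 = 180.

180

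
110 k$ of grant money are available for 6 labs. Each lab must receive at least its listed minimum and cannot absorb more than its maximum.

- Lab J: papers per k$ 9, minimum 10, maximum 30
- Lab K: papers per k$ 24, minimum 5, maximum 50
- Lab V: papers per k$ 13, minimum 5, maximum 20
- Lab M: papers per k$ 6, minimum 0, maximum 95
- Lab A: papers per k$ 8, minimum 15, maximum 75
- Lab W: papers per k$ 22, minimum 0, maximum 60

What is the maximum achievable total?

2135

Meeting every minimum uses 10+5+5+0+15+0 = 35 k$, leaving 75.
Highest papers per k$ first: Lab K 24 > Lab W 22 > Lab V 13 > Lab J 9 > Lab A 8 > Lab M 6.
Lab K takes 45 more to reach its cap of 50 — 30 left.
Only 30 left; Lab W takes them to reach 30.
Total = 9×10 + 24×50 + 13×5 + 8×15 + 22×30 = 2135.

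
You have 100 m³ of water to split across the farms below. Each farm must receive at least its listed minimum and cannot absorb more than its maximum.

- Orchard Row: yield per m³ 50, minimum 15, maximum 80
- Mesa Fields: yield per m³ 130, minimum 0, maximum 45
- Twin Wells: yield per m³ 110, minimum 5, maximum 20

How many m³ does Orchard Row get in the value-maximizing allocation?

Meeting every minimum uses 15+0+5 = 20 m³, leaving 80.
Highest yield per m³ first: Mesa Fields 130 > Twin Wells 110 > Orchard Row 50.
Mesa Fields takes 45 more to reach its cap of 45 → 35 left.
Twin Wells: +15 to 20 (cap) → 20 left.
Only 20 left; Orchard Row takes them to reach 35.

35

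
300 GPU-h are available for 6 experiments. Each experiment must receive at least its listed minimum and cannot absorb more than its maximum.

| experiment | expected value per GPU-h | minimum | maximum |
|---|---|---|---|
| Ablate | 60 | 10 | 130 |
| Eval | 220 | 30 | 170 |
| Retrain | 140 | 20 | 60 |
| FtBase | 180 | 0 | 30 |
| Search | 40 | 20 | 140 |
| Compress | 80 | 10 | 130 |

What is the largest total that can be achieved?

53400

Meeting every minimum uses 10+30+20+0+20+10 = 90 GPU-h, leaving 210.
Rank by expected value per GPU-h: Eval 220 > FtBase 180 > Retrain 140 > Compress 80 > Ablate 60 > Search 40.
Give Eval 140 more to hit its cap of 170 ; 70 left.
FtBase takes 30 more to reach its cap of 30 ; 40 left.
Retrain: +40 to 60 (cap) ; 0 left.
Total = 60×10 + 220×170 + 140×60 + 180×30 + 40×20 + 80×10 = 53400.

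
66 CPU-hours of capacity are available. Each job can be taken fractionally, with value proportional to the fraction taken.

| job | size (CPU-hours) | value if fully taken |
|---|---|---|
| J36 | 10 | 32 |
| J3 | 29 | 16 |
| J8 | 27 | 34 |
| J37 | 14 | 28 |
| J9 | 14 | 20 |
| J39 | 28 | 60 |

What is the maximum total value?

140

Sort by value density: J36 32/10≈3.2, J39 60/28≈2.14, J37 28/14≈2, J9 20/14≈1.43, J8 34/27≈1.26, J3 16/29≈0.552.
Take all of J36 (10 CPU-hours, value 32) → 56 CPU-hours left.
J39: take in full, 28 CPU-hours for value 60 → 28 left.
All 14 CPU-hours of J37 fit (value 28) → 14 remain.
J9: take in full, 14 CPU-hours for value 20 → 0 left.
Total value = 140.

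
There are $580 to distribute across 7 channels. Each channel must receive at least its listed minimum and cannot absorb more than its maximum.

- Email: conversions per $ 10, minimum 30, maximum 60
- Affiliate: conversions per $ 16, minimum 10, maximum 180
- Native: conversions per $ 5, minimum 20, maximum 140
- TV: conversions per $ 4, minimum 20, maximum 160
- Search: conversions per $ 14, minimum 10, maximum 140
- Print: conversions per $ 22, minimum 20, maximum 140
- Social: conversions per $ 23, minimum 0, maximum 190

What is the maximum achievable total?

Meeting every minimum uses 30+10+20+20+10+20+0 = 110 $, leaving 470.
Order the channels by conversions per $: Social 23 > Print 22 > Affiliate 16 > Search 14 > Email 10 > Native 5 > TV 4.
Give Social 190 more to hit its cap of 190 — 280 left.
Print takes 120 more to reach its cap of 140 — 160 left.
Only 160 left; Affiliate takes them to reach 170.
Total = 10×30 + 16×170 + 5×20 + 4×20 + 14×10 + 22×140 + 23×190 = 10790.

10790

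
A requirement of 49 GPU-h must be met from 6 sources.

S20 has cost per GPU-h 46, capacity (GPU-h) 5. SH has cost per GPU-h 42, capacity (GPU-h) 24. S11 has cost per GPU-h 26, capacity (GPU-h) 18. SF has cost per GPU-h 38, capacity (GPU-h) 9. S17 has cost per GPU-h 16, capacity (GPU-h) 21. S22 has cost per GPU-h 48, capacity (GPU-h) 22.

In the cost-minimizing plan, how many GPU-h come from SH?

1

Fill from the cheapest source first.
Take 21 from S17 at 16 ; need 28 more.
Take 18 from S11 at 26 ; need 10 more.
Take 9 from SF at 38 ; need 1 more.
SH (42): take the remaining 1 ; done.
S20, S22: unused.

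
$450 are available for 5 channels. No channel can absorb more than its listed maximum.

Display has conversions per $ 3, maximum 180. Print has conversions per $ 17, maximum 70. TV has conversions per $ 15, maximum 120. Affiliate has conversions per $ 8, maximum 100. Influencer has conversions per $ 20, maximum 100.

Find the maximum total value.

5970

Rank by conversions per $: Influencer 20 > Print 17 > TV 15 > Affiliate 8 > Display 3.
Influencer takes 100 to reach its cap of 100 — 350 left.
Print: +70 to 70 (cap) — 280 left.
TV takes 120 to reach its cap of 120 — 160 left.
Give Affiliate 100 to hit its cap of 100 — 60 left.
Display has room for 180 but only 60 remain, so it gets 60.
Total = 3×60 + 17×70 + 15×120 + 8×100 + 20×100 = 5970.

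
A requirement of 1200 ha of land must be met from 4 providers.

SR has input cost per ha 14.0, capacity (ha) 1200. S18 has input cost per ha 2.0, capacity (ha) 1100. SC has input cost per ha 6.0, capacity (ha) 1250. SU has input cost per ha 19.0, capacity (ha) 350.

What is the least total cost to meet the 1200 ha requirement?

2800

Cheapest first:
S18 at 2.0: take all 1100 ha — 100 still needed.
SC at 6.0: take 100 of its 1250 — requirement met.
SR, SU: unused.
Cost = 1100×2.0 + 100×6.0 = 2800.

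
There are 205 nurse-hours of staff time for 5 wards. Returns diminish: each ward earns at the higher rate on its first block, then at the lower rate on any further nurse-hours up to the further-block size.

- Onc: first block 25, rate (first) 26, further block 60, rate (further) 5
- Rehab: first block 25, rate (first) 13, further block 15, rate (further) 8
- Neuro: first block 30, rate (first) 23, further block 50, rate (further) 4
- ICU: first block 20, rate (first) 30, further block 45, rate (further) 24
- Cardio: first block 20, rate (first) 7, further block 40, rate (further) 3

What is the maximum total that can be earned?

3730

Rank every tier by rate: ICU/T1 30 > Onc/T1 26 > ICU/T2 24 > Neuro/T1 23 > Rehab/T1 13 > Rehab/T2 8 > Cardio/T1 7 > Onc/T2 5 > Neuro/T2 4 > Cardio/T2 3.
Fill ICU T1 block (20 at 30) — 185 left.
Onc T1 at 26: fill all 25 — 160 left.
Fill ICU T2 block (45 at 24) — 115 left.
Fill Neuro T1 block (30 at 23) — 85 left.
Rehab T1 at 13: fill all 25 — 60 left.
Rehab/T2 (8): +15 — 45 left.
Cardio/T1 (7): +20 — 25 left.
Onc T2 at 5: only 25 left, fill 25.
Total = 30×20 + 26×25 + 24×45 + 23×30 + 13×25 + 8×15 + 7×20 + 5×25 = 3730.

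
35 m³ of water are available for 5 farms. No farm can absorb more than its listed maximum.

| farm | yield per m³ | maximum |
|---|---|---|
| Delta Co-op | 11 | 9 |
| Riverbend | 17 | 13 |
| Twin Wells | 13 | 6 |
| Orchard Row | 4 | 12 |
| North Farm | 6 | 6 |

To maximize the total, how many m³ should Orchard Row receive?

1

Rank by yield per m³: Riverbend 17 > Twin Wells 13 > Delta Co-op 11 > North Farm 6 > Orchard Row 4.
Give Riverbend 13 to hit its cap of 13 — 22 left.
Twin Wells: +6 to 6 (cap) — 16 left.
Delta Co-op takes 9 to reach its cap of 9 — 7 left.
North Farm: +6 to 6 (cap) — 1 left.
Only 1 left; Orchard Row takes them to reach 1.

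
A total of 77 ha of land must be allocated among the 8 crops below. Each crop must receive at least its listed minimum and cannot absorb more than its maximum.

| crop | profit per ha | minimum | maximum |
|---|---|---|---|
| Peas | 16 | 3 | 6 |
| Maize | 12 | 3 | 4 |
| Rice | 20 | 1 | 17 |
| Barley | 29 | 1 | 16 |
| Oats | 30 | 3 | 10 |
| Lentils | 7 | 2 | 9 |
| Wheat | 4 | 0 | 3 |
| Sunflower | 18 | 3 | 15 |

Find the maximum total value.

1581

Meeting every minimum uses 3+3+1+1+3+2+0+3 = 16 ha, leaving 61.
Order the crops by profit per ha: Oats 30 > Barley 29 > Rice 20 > Sunflower 18 > Peas 16 > Maize 12 > Lentils 7 > Wheat 4.
Oats takes 7 more to reach its cap of 10 ; 54 left.
Barley: +15 to 16 (cap) ; 39 left.
Rice takes 16 more to reach its cap of 17 ; 23 left.
Sunflower: +12 to 15 (cap) ; 11 left.
Give Peas 3 more to hit its cap of 6 ; 8 left.
Maize: +1 to 4 (cap) ; 7 left.
Give Lentils 7 more to hit its cap of 9 ; 0 left.
Total = 16×6 + 12×4 + 20×17 + 29×16 + 30×10 + 7×9 + 18×15 = 1581.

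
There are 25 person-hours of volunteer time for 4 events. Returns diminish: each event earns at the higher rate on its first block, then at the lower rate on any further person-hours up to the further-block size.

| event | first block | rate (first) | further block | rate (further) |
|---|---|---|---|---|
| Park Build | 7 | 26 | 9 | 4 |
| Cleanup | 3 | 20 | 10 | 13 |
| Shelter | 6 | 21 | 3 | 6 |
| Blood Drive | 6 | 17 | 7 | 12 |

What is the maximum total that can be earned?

Order all 8 blocks by rate: Park Build/first 26 > Shelter/first 21 > Cleanup/first 20 > Blood Drive/first 17 > Cleanup/second 13 > Blood Drive/second 12 > Shelter/second 6 > Park Build/second 4.
Park Build first at 26: fill all 7 — 18 left.
Shelter first at 21: fill all 6 — 12 left.
Cleanup first at 20: fill all 3 — 9 left.
Blood Drive/first (17): +6 — 3 left.
Cleanup/second: +3 of 10 at 13; pool empty.
Total = 26×7 + 21×6 + 20×3 + 17×6 + 13×3 = 509.

509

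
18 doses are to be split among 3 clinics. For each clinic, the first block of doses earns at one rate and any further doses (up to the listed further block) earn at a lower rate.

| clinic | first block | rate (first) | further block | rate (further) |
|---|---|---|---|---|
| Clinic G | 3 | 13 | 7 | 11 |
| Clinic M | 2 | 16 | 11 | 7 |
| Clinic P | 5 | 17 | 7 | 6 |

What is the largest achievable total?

Order all 6 blocks by rate: Clinic P/tier1 17 > Clinic M/tier1 16 > Clinic G/tier1 13 > Clinic G/tier2 11 > Clinic M/tier2 7 > Clinic P/tier2 6.
Clinic P tier1 at 17: fill all 5 — 13 left.
Fill Clinic M tier1 block (2 at 16) — 11 left.
Fill Clinic G tier1 block (3 at 13) — 8 left.
Clinic G tier2 at 11: fill all 7 — 1 left.
1 remain; put them into Clinic M tier2 at 7.
Total = 17×5 + 16×2 + 13×3 + 11×7 + 7×1 = 240.

240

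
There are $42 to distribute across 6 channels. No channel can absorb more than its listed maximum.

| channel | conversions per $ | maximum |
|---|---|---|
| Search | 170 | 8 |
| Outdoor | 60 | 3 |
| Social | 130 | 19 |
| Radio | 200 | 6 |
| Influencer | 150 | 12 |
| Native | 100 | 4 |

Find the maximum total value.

6440

Order the channels by conversions per $: Radio 200 > Search 170 > Influencer 150 > Social 130 > Native 100 > Outdoor 60.
Give Radio 6 to hit its cap of 6 ; 36 left.
Give Search 8 to hit its cap of 8 ; 28 left.
Give Influencer 12 to hit its cap of 12 ; 16 left.
Social: +16 (room for 19) → 16. Pool exhausted.
Total = 170×8 + 130×16 + 200×6 + 150×12 = 6440.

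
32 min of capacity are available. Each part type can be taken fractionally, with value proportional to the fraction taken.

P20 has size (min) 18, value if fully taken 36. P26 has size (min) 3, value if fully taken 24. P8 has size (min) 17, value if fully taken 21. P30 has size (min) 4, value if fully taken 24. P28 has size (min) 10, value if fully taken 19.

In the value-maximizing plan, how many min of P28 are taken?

7

Best value per unit of size first: P26 24/3≈8, P30 24/4≈6, P20 36/18≈2, P28 19/10≈1.9, P8 21/17≈1.24.
P26: take in full, 3 min for value 24 → 29 left.
All 4 min of P30 fit (value 24) → 25 remain.
All 18 min of P20 fit (value 36) → 7 remain.
Fill the last 7 min with part of P28: 7/10 of it earns 13.3.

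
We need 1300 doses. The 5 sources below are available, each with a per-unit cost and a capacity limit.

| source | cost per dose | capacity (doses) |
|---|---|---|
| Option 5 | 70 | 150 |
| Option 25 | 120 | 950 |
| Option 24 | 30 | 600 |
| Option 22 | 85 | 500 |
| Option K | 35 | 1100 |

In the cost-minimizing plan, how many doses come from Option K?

Fill from the cheapest source first.
Option 24 (30): use full 600 → 700 doses to go.
Option K at 35: take 700 of its 1100 → requirement met.
Option 5, Option 22, Option 25: unused.

700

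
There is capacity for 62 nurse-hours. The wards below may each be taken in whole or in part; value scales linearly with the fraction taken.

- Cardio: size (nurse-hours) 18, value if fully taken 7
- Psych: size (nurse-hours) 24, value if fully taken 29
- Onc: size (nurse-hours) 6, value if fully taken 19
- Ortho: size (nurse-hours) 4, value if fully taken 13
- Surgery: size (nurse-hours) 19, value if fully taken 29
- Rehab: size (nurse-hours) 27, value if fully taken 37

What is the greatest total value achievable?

105.25

Best value per unit of size first: Ortho 13/4≈3.25, Onc 19/6≈3.17, Surgery 29/19≈1.53, Rehab 37/27≈1.37, Psych 29/24≈1.21, Cardio 7/18≈0.389.
Take all of Ortho (4 nurse-hours, value 13) ; 58 nurse-hours left.
Take all of Onc (6 nurse-hours, value 19) ; 52 nurse-hours left.
Take all of Surgery (19 nurse-hours, value 29) ; 33 nurse-hours left.
Take all of Rehab (27 nurse-hours, value 37) ; 6 nurse-hours left.
Fill the last 6 nurse-hours with part of Psych: 6/24 of it earns 7.25.
Total value = 105.25.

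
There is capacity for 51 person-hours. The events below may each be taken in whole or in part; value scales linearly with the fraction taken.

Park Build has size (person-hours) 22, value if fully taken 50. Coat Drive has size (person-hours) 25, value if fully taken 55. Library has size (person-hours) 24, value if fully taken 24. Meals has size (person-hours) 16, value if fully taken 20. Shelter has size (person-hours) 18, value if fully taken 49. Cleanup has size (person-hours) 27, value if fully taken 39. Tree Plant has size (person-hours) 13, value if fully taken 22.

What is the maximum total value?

Sort by value density: Shelter 49/18≈2.72, Park Build 50/22≈2.27, Coat Drive 55/25≈2.2, Tree Plant 22/13≈1.69, Cleanup 39/27≈1.44, Meals 20/16≈1.25, Library 24/24≈1.
Take all of Shelter (18 person-hours, value 49) ; 33 person-hours left.
Take all of Park Build (22 person-hours, value 50) ; 11 person-hours left.
Only 11 person-hours remain; take 11/25 of Coat Drive for value 55×11/25 = 24.2.
Total value = 123.2.

123.2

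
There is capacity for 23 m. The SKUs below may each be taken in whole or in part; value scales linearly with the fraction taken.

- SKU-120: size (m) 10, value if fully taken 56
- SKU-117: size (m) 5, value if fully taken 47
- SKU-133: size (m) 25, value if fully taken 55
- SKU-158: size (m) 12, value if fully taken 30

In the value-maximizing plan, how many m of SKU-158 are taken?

Rank by value-to-size ratio: SKU-117 47/5≈9.4, SKU-120 56/10≈5.6, SKU-158 30/12≈2.5, SKU-133 55/25≈2.2.
Take all of SKU-117 (5 m, value 47) ; 18 m left.
Take all of SKU-120 (10 m, value 56) ; 8 m left.
Fill the last 8 m with part of SKU-158: 8/12 of it earns 20.

8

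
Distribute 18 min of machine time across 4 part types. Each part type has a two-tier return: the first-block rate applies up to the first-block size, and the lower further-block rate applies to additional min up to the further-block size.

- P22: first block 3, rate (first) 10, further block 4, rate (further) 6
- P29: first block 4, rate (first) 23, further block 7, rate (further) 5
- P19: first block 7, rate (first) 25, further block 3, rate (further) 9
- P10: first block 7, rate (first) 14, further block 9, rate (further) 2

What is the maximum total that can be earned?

365

Rank every tier by rate: P19/tier1 25 > P29/tier1 23 > P10/tier1 14 > P22/tier1 10 > P19/tier2 9 > P22/tier2 6 > P29/tier2 5 > P10/tier2 2.
P19 tier1 at 25: fill all 7 → 11 left.
P29 tier1 at 23: fill all 4 → 7 left.
P10/tier1 (14): +7 → 0 left.
Total = 25×7 + 23×4 + 14×7 = 365.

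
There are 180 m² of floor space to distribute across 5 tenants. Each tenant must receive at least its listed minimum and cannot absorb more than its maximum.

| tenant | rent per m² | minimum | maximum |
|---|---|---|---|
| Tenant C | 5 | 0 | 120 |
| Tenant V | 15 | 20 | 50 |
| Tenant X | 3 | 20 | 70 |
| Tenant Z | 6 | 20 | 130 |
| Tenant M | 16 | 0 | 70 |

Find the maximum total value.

Meeting every minimum uses 0+20+20+20+0 = 60 m², leaving 120.
Rank by rent per m²: Tenant M 16 > Tenant V 15 > Tenant Z 6 > Tenant C 5 > Tenant X 3.
Tenant M: +70 to 70 (cap) — 50 left.
Give Tenant V 30 more to hit its cap of 50 — 20 left.
Tenant Z has room for 110 more but only 20 remain, so it gets 40.
Total = 15×50 + 3×20 + 6×40 + 16×70 = 2170.

2170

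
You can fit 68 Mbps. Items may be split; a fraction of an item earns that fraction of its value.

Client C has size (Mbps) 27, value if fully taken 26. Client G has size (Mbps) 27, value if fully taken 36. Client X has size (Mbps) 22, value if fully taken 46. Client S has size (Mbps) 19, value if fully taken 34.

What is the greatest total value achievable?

Rank by value-to-size ratio: Client X 46/22≈2.09, Client S 34/19≈1.79, Client G 36/27≈1.33, Client C 26/27≈0.963.
All 22 Mbps of Client X fit (value 46) ; 46 remain.
Client S: take in full, 19 Mbps for value 34 ; 27 left.
Take all of Client G (27 Mbps, value 36) ; 0 Mbps left.
Total value = 116.

116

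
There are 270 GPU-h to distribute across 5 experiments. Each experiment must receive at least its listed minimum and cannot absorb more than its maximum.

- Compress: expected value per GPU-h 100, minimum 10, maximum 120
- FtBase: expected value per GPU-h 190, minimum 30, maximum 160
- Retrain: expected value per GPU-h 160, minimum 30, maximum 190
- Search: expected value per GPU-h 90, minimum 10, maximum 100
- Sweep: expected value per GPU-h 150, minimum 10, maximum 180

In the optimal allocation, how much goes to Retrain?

80

Meeting every minimum uses 10+30+30+10+10 = 90 GPU-h, leaving 180.
Rank by expected value per GPU-h: FtBase 190 > Retrain 160 > Sweep 150 > Compress 100 > Search 90.
Give FtBase 130 more to hit its cap of 160 — 50 left.
Only 50 left; Retrain takes them to reach 80.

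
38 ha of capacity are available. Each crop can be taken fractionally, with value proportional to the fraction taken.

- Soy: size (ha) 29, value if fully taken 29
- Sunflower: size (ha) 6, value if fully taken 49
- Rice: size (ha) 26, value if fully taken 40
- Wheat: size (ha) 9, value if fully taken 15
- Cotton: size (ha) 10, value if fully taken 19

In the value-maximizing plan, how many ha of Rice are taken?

Rank by value-to-size ratio: Sunflower 49/6≈8.17, Cotton 19/10≈1.9, Wheat 15/9≈1.67, Rice 40/26≈1.54, Soy 29/29≈1.
Take all of Sunflower (6 ha, value 49) → 32 ha left.
Cotton: take in full, 10 ha for value 19 → 22 left.
Take all of Wheat (9 ha, value 15) → 13 ha left.
13 ha left: a 13/26 share of Rice gives 40×13/26 = 20.

13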